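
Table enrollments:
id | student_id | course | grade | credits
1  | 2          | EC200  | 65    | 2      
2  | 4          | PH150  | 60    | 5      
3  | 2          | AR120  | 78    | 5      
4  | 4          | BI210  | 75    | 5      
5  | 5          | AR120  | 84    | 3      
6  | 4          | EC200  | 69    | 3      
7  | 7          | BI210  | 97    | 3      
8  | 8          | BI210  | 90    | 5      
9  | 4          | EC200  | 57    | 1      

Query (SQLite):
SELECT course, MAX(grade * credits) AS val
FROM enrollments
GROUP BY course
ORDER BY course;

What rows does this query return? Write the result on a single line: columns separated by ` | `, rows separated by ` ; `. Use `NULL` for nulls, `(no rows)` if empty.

AR120 | 390 ; BI210 | 450 ; EC200 | 207 ; PH150 | 300

For each row compute grade * credits.
Group by course; take MAX of the expression per group.
  AR120: ids {3, 5} → MAX(grade * credits)=390
  BI210: ids {4, 7, 8} → MAX(grade * credits)=450
  EC200: ids {1, 6, 9} → MAX(grade * credits)=207
  PH150: ids {2} → MAX(grade * credits)=300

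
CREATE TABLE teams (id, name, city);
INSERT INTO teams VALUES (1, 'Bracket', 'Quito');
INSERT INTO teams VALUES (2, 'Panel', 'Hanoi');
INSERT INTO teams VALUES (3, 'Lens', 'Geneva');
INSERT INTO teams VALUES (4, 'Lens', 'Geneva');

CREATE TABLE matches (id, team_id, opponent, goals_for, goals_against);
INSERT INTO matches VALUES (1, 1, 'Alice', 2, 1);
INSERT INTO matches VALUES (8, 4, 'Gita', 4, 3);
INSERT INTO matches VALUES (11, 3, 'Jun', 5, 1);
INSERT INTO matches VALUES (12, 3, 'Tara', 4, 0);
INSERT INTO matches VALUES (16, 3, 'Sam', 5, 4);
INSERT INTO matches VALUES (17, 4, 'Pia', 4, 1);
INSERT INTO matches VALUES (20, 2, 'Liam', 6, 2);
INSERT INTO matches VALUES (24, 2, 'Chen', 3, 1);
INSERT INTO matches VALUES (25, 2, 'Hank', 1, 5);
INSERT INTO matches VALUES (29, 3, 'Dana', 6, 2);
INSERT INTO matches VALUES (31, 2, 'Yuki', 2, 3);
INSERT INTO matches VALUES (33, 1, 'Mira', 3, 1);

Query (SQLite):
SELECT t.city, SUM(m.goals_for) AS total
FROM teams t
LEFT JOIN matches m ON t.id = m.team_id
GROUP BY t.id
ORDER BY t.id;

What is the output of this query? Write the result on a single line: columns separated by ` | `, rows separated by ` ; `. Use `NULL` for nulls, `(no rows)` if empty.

Quito | 5 ; Hanoi | 12 ; Geneva | 20 ; Geneva | 8

LEFT JOIN keeps every teams row; unmatched ones get NULL for matches columns.
Group by teams.id and compute SUM(m.goals_for). SUM over an all-NULL group is NULL.
  1: ids {1, 33} → SUM(m.goals_for)=5
  2: ids {20, 24, 25, 31} → SUM(m.goals_for)=12
  3: ids {11, 12, 16, 29} → SUM(m.goals_for)=20
  4: ids {8, 17} → SUM(m.goals_for)=8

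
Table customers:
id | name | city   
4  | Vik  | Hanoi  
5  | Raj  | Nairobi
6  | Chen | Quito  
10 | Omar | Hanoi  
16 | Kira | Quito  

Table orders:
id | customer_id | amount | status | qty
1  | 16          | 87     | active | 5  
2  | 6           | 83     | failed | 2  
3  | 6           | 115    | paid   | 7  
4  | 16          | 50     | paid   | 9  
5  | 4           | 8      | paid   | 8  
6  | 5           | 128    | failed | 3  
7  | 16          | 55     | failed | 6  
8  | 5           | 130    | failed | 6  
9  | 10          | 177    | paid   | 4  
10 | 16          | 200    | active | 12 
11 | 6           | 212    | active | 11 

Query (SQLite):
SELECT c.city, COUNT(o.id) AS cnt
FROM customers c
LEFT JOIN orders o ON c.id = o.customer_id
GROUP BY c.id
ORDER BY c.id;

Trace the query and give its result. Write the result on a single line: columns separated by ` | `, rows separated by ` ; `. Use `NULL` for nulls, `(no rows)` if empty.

LEFT JOIN keeps every customers row; unmatched ones get NULL for orders columns.
Group by customers.id and compute COUNT(o.id). COUNT(col) of an all-NULL group is 0.
  4: ids {5} → COUNT(o.id)=1
  5: ids {6, 8} → COUNT(o.id)=2
  6: ids {2, 3, 11} → COUNT(o.id)=3
  10: ids {9} → COUNT(o.id)=1
  16: ids {1, 4, 7, 10} → COUNT(o.id)=4

Hanoi | 1 ; Nairobi | 2 ; Quito | 3 ; Hanoi | 1 ; Quito | 4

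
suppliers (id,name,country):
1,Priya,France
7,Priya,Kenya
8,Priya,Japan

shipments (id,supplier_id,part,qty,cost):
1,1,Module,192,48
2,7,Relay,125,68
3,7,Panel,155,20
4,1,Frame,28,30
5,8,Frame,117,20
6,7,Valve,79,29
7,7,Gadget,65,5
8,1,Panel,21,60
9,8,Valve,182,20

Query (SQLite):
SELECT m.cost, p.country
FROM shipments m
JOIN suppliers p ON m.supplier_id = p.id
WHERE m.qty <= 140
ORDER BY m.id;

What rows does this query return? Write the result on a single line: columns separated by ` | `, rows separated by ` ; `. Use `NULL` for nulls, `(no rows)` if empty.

68 | Kenya ; 30 | France ; 20 | Japan ; 29 | Kenya ; 5 | Kenya ; 60 | France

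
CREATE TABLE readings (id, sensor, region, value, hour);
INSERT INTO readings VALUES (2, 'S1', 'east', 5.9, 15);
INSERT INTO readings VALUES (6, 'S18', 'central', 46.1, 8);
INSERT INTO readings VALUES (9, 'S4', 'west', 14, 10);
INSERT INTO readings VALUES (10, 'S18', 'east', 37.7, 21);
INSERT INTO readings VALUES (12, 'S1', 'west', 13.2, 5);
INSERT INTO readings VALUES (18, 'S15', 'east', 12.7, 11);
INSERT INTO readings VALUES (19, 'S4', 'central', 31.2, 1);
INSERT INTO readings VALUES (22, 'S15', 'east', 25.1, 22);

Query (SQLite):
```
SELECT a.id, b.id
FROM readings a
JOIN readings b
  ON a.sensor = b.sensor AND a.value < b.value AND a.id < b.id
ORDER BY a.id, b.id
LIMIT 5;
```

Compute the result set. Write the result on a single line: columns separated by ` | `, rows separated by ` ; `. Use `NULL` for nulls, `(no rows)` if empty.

2 | 12 ; 9 | 19 ; 18 | 22

Pairs (a,b) with same sensor, a.value < b.value, a.id < b.id.
sensor groups: S1:{2,12} S15:{18,22} S18:{6,10} S4:{9,19}
Ordered by (a.id, b.id); first 5.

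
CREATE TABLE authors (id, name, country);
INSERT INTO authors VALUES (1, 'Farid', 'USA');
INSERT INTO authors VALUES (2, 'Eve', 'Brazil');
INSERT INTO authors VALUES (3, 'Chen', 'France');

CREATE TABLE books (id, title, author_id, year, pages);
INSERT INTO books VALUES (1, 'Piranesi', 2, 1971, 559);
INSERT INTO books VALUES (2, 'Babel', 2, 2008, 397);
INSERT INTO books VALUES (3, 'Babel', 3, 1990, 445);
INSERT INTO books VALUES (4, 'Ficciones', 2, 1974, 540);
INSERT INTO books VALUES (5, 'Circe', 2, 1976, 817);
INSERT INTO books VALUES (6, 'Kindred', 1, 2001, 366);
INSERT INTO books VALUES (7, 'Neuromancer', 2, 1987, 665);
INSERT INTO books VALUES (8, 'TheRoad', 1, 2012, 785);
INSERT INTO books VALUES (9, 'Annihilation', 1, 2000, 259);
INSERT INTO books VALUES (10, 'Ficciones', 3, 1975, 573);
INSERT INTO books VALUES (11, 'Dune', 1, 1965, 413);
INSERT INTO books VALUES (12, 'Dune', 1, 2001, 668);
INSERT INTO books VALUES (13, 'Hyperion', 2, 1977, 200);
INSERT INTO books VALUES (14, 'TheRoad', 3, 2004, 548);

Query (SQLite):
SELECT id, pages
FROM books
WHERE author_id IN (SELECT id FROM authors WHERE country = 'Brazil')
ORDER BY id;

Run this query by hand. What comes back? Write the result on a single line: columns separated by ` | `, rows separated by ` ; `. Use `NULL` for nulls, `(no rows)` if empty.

Inner query: authors.id where country = 'Brazil'.
Outer: keep books rows whose author_id is in that set.
Inner query → {2}

1 | 559 ; 2 | 397 ; 4 | 540 ; 5 | 817 ; 7 | 665 ; 13 | 200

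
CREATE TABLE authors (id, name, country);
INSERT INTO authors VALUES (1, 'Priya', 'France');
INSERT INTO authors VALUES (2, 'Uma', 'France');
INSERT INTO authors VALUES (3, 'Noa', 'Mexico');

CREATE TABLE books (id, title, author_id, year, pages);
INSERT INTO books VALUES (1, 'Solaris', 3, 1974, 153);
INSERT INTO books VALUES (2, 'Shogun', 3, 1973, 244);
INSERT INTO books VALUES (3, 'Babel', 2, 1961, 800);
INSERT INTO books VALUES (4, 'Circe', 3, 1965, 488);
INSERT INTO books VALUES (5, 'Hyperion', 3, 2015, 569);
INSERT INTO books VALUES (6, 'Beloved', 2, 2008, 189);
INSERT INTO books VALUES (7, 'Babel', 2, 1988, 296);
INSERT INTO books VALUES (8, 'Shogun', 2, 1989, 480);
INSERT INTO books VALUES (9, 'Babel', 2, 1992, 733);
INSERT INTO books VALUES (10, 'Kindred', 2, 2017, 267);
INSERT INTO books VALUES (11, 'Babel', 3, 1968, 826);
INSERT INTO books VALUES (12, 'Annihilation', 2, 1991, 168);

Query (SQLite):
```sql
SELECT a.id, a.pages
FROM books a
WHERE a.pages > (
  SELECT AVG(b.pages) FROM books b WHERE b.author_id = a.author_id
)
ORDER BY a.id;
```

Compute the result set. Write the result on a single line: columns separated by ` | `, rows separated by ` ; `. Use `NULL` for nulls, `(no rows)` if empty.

For each books row a, compute AVG(pages) over rows sharing a.author_id.
Keep row a if a.pages > that per-group AVG.
  author_id=2: AVG(pages) = 419.0
  author_id=3: AVG(pages) = 456.0

3 | 800 ; 4 | 488 ; 5 | 569 ; 8 | 480 ; 9 | 733 ; 11 | 826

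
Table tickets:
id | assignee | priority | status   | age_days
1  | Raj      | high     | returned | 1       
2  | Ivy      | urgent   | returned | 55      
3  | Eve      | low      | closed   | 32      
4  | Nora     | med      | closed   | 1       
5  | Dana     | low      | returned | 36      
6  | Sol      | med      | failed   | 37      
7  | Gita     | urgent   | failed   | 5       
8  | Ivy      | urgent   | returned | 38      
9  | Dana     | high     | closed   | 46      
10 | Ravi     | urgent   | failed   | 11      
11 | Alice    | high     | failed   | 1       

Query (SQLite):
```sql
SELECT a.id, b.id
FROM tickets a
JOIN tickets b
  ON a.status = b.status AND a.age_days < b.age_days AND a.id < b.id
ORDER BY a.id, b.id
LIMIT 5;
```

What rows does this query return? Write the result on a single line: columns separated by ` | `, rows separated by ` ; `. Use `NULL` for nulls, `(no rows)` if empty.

Pairs (a,b) with same status, a.age_days < b.age_days, a.id < b.id.
status groups: closed:{3,4,9} failed:{6,7,10,11} returned:{1,2,5,8}
Ordered by (a.id, b.id); first 5.

1 | 2 ; 1 | 5 ; 1 | 8 ; 3 | 9 ; 4 | 9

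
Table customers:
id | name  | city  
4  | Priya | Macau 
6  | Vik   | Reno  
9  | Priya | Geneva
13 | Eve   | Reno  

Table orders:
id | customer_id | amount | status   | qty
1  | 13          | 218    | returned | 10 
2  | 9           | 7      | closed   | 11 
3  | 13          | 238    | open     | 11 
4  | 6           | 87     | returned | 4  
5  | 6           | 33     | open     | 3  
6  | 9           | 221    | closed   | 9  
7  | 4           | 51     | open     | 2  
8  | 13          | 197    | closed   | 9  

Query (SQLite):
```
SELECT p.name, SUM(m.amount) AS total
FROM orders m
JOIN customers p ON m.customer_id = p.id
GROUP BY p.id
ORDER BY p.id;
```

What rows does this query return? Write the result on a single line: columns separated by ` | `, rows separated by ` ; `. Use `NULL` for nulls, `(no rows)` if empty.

Priya | 51 ; Vik | 120 ; Priya | 228 ; Eve | 653

Join each orders row to its customers via customer_id.
Group joined rows by customers.id; compute SUM(m.amount) per group.
  4: ids {7} → SUM(m.amount)=51
  6: ids {4, 5} → SUM(m.amount)=120
  9: ids {2, 6} → SUM(m.amount)=228
  13: ids {1, 3, 8} → SUM(m.amount)=653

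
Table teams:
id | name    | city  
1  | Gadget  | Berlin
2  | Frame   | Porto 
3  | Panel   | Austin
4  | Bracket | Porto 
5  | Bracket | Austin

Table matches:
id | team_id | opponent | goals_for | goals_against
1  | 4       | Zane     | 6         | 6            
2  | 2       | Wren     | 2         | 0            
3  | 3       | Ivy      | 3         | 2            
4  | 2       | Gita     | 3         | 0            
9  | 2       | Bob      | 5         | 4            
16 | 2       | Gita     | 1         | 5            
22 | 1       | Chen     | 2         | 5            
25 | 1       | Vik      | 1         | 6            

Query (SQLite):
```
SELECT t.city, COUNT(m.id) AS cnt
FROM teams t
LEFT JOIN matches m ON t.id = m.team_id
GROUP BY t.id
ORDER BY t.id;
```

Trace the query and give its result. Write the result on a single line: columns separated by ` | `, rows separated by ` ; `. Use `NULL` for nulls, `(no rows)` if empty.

LEFT JOIN keeps every teams row; unmatched ones get NULL for matches columns.
Group by teams.id and compute COUNT(m.id). COUNT(col) of an all-NULL group is 0.
  1: ids {22, 25} → COUNT(m.id)=2
  2: ids {2, 4, 9, 16} → COUNT(m.id)=4
  3: ids {3} → COUNT(m.id)=1
  4: ids {1} → COUNT(m.id)=1
  5: ids {—} → COUNT(m.id)=0

Berlin | 2 ; Porto | 4 ; Austin | 1 ; Porto | 1 ; Austin | 0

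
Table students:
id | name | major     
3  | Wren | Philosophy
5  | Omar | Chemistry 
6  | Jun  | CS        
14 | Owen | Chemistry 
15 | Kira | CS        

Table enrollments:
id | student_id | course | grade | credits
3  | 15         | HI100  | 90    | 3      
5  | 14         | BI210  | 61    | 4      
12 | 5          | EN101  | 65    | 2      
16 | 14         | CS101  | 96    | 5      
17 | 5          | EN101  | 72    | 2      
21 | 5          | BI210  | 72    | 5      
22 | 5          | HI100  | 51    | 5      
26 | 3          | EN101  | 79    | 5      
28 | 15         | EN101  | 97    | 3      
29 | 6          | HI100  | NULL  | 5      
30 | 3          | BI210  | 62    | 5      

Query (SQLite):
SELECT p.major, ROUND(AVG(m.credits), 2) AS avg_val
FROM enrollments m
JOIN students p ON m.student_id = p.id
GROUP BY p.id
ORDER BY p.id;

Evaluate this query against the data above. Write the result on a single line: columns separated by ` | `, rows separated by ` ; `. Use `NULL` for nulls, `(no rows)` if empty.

Join each enrollments row to its students via student_id.
Group joined rows by students.id; compute ROUND(AVG(m.credits), 2) per group.
  3: ids {26, 30} → ROUND(AVG(m.credits), 2)=5
  5: ids {12, 17, 21, 22} → ROUND(AVG(m.credits), 2)=3.5
  6: ids {29} → ROUND(AVG(m.credits), 2)=5
  14: ids {5, 16} → ROUND(AVG(m.credits), 2)=4.5
  15: ids {3, 28} → ROUND(AVG(m.credits), 2)=3

Philosophy | 5 ; Chemistry | 3.5 ; CS | 5 ; Chemistry | 4.5 ; CS | 3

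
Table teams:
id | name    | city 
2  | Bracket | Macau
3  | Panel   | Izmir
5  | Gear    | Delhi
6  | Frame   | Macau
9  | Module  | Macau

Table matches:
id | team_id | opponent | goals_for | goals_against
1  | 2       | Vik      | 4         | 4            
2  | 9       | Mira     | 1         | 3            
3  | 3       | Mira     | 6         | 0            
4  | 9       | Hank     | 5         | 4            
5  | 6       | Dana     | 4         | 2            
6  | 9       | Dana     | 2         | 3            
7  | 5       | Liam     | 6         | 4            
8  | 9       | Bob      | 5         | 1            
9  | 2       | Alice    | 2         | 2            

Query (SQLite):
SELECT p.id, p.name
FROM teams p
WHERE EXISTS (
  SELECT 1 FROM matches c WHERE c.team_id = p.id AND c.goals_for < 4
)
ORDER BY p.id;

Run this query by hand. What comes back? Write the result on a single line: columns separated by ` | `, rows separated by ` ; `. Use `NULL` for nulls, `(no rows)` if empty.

2 | Bracket ; 9 | Module

For each teams row, check whether any matches with matching team_id has goals_for < 4.
Keep rows where that is true.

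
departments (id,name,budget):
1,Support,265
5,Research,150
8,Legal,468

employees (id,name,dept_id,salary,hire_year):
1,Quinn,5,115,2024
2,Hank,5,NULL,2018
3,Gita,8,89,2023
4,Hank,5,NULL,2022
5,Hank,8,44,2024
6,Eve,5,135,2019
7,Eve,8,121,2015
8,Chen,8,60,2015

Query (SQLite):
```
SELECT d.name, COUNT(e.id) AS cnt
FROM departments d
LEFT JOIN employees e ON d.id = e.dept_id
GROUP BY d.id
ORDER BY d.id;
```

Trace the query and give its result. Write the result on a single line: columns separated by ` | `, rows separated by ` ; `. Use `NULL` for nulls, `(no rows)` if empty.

LEFT JOIN keeps every departments row; unmatched ones get NULL for employees columns.
Group by departments.id and compute COUNT(e.id). COUNT(col) of an all-NULL group is 0.
  1: ids {—} → COUNT(e.id)=0
  5: ids {1, 2, 4, 6} → COUNT(e.id)=4
  8: ids {3, 5, 7, 8} → COUNT(e.id)=4

Support | 0 ; Research | 4 ; Legal | 4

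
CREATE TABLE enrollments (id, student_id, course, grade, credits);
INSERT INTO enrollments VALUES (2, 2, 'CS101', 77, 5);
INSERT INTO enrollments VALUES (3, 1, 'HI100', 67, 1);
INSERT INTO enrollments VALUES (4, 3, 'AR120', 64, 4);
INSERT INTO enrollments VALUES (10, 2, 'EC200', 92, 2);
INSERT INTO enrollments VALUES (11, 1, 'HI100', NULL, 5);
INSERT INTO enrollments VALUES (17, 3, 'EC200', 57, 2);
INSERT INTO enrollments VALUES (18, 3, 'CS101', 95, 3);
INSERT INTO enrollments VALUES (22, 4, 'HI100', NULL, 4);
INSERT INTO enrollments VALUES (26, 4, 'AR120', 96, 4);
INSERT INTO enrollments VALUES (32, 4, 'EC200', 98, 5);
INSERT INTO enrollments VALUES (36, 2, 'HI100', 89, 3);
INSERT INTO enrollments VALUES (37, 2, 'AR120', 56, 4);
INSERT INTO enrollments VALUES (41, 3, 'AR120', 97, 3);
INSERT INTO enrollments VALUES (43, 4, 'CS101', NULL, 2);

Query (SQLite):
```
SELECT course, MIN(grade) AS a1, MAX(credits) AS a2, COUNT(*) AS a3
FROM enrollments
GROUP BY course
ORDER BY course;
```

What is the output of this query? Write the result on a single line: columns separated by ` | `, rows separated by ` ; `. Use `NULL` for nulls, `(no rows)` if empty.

AR120 | 56 | 4 | 4 ; CS101 | 77 | 5 | 3 ; EC200 | 57 | 5 | 3 ; HI100 | 67 | 5 | 4

Group enrollments by course.
Per group compute: MIN(grade), MAX(credits), COUNT(*).
  AR120: ids {4, 26, 37, 41} → MIN(grade)=56, MAX(credits)=4, COUNT(*)=4
  CS101: ids {2, 18, 43} → MIN(grade)=77, MAX(credits)=5, COUNT(*)=3
  EC200: ids {10, 17, 32} → MIN(grade)=57, MAX(credits)=5, COUNT(*)=3
  HI100: ids {3, 11, 22, 36} → MIN(grade)=67, MAX(credits)=5, COUNT(*)=4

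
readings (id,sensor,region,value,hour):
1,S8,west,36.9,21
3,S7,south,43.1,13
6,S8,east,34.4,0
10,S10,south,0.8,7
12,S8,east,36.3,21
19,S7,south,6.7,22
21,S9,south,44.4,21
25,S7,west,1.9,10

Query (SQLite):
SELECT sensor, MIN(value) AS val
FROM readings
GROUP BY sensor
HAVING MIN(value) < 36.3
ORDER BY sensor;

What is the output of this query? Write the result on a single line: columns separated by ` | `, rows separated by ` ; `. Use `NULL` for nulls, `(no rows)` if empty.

Partition readings by sensor; compute MIN(value) within each group.
HAVING: keep groups where MIN(value) < 36.3.
  S10: ids {10} → MIN(value)=0.8
  S7: ids {3, 19, 25} → MIN(value)=1.9
  S8: ids {1, 6, 12} → MIN(value)=34.4
  S9: ids {21} → MIN(value)=44.4

S10 | 0.8 ; S7 | 1.9 ; S8 | 34.4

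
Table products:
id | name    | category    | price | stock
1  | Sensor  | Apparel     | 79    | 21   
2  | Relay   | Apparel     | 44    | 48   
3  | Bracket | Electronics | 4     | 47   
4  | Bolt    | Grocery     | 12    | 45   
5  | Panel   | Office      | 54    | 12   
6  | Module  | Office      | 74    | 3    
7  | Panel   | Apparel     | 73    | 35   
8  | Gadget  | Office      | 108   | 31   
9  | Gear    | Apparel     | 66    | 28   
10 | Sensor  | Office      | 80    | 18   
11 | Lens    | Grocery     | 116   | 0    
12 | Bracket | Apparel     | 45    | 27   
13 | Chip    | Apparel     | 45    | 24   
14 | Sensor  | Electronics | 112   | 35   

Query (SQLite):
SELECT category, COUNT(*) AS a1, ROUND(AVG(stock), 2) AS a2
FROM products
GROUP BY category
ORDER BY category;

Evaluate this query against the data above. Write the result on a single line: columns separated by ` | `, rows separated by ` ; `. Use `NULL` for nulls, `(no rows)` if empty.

Group products by category.
Per group compute: COUNT(*), ROUND(AVG(stock), 2).
  Apparel: ids {1, 2, 7, 9, 12, 13} → COUNT(*)=6, ROUND(AVG(stock), 2)=30.5
  Electronics: ids {3, 14} → COUNT(*)=2, ROUND(AVG(stock), 2)=41
  Grocery: ids {4, 11} → COUNT(*)=2, ROUND(AVG(stock), 2)=22.5
  Office: ids {5, 6, 8, 10} → COUNT(*)=4, ROUND(AVG(stock), 2)=16

Apparel | 6 | 30.5 ; Electronics | 2 | 41 ; Grocery | 2 | 22.5 ; Office | 4 | 16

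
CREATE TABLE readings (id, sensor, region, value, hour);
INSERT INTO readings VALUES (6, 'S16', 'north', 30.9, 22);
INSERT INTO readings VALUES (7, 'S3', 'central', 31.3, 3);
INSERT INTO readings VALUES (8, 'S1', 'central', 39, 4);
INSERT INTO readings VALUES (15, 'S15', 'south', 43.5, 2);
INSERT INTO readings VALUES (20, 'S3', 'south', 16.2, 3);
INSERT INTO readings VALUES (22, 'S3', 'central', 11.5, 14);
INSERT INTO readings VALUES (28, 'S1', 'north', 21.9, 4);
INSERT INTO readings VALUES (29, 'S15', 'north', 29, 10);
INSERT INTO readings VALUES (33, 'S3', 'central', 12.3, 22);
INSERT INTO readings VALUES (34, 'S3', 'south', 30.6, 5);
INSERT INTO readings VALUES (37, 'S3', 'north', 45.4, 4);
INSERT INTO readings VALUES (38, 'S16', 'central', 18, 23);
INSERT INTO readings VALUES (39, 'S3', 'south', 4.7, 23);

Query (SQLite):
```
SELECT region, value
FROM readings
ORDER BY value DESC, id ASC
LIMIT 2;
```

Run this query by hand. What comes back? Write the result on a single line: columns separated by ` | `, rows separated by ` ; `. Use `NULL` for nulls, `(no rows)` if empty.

north | 45.4 ; south | 43.5

Sort by value desc, tiebreak id asc: (45.4, id=37), (43.5, id=15), (39, id=8), (31.3, id=7), (30.9, id=6) …. Take first 2.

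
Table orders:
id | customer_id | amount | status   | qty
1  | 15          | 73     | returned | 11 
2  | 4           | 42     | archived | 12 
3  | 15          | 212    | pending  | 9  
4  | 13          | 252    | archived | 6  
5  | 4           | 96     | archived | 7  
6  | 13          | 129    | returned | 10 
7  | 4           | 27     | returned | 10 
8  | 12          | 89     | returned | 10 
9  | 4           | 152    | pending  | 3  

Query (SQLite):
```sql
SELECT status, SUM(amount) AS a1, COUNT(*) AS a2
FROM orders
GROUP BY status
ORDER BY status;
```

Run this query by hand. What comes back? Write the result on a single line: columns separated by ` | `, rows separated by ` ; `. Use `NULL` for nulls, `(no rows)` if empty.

archived | 390 | 3 ; pending | 364 | 2 ; returned | 318 | 4

Group orders by status.
Per group compute: SUM(amount), COUNT(*).
  archived: ids {2, 4, 5} → SUM(amount)=390, COUNT(*)=3
  pending: ids {3, 9} → SUM(amount)=364, COUNT(*)=2
  returned: ids {1, 6, 7, 8} → SUM(amount)=318, COUNT(*)=4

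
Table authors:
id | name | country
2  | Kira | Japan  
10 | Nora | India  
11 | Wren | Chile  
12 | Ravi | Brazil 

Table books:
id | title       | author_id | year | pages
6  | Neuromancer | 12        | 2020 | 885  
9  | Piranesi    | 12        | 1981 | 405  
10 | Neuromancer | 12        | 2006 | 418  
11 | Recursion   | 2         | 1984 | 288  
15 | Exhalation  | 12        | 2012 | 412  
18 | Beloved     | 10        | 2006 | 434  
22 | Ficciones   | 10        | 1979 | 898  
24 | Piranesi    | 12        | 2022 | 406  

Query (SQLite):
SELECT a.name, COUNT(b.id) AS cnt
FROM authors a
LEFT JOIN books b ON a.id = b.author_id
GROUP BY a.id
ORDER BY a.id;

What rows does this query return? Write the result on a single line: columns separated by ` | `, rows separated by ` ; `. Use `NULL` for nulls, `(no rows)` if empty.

Kira | 1 ; Nora | 2 ; Wren | 0 ; Ravi | 5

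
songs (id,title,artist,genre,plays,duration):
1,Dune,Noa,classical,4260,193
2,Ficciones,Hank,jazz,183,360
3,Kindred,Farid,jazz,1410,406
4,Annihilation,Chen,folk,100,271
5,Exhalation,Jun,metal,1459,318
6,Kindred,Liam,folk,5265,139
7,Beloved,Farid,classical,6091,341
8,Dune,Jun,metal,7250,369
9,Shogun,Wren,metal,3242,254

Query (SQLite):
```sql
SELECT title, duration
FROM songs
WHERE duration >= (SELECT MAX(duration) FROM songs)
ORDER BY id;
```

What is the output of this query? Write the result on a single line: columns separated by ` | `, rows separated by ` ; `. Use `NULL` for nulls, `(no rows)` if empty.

Kindred | 406

Scalar subquery: MAX(duration) over all songs rows = 406.
Keep rows where duration >= that value.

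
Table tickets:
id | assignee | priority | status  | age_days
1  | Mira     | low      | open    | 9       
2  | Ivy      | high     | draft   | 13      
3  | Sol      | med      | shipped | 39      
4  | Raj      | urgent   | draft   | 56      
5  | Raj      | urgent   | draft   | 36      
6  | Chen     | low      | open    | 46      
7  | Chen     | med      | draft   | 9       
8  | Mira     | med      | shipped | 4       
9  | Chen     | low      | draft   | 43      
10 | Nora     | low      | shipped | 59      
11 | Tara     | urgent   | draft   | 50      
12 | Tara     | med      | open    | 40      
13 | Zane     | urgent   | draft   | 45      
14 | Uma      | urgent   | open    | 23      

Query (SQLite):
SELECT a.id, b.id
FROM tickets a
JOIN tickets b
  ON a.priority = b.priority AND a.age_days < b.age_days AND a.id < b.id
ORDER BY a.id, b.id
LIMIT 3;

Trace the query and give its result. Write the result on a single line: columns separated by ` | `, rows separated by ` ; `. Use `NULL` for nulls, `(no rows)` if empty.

1 | 6 ; 1 | 9 ; 1 | 10

Pairs (a,b) with same priority, a.age_days < b.age_days, a.id < b.id.
priority groups: high:{2} low:{1,6,9,10} med:{3,7,8,12} urgent:{4,5,11,13,14}
Ordered by (a.id, b.id); first 3.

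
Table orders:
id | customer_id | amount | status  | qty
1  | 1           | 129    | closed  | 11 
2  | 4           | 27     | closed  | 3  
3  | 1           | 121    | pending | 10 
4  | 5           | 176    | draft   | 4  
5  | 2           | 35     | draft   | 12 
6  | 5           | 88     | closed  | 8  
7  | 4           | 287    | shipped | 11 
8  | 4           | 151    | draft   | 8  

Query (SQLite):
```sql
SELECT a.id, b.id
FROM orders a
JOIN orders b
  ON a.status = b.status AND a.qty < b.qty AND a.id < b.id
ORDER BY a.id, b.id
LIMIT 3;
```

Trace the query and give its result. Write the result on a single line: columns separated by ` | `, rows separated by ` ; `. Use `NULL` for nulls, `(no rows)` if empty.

Pairs (a,b) with same status, a.qty < b.qty, a.id < b.id.
status groups: closed:{1,2,6} draft:{4,5,8} pending:{3} shipped:{7}
Ordered by (a.id, b.id); first 3.

2 | 6 ; 4 | 5 ; 4 | 8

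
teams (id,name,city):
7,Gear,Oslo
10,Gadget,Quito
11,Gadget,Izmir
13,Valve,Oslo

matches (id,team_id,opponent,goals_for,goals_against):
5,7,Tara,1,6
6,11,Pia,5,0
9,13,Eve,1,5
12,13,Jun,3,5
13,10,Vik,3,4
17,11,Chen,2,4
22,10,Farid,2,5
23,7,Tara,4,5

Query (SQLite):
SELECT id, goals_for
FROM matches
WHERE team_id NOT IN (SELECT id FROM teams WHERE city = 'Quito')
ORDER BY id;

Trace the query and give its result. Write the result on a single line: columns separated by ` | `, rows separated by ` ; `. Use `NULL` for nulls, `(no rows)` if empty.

5 | 1 ; 6 | 5 ; 9 | 1 ; 12 | 3 ; 17 | 2 ; 23 | 4

Inner query: teams.id where city = 'Quito'.
Outer: keep matches rows whose team_id is not in that set.
Inner query → {10}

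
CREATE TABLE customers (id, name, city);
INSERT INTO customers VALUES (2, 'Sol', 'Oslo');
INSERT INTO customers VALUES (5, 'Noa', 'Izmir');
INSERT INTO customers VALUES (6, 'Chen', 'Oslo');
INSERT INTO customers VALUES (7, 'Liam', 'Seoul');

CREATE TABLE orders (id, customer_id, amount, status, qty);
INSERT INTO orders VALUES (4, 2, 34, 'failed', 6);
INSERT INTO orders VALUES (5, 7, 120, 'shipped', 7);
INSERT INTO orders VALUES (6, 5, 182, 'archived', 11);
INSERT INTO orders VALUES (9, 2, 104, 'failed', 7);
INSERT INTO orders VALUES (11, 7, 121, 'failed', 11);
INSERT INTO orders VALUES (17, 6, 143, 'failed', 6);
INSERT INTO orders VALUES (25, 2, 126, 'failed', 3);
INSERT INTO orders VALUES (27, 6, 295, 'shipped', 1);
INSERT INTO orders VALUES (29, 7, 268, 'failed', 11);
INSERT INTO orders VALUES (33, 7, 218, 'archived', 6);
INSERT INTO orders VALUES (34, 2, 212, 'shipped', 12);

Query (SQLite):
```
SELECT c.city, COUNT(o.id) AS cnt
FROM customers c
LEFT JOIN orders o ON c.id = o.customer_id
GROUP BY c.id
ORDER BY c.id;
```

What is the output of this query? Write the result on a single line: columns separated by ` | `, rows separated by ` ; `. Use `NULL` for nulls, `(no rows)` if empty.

LEFT JOIN keeps every customers row; unmatched ones get NULL for orders columns.
Group by customers.id and compute COUNT(o.id). COUNT(col) of an all-NULL group is 0.
  2: ids {4, 9, 25, 34} → COUNT(o.id)=4
  5: ids {6} → COUNT(o.id)=1
  6: ids {17, 27} → COUNT(o.id)=2
  7: ids {5, 11, 29, 33} → COUNT(o.id)=4

Oslo | 4 ; Izmir | 1 ; Oslo | 2 ; Seoul | 4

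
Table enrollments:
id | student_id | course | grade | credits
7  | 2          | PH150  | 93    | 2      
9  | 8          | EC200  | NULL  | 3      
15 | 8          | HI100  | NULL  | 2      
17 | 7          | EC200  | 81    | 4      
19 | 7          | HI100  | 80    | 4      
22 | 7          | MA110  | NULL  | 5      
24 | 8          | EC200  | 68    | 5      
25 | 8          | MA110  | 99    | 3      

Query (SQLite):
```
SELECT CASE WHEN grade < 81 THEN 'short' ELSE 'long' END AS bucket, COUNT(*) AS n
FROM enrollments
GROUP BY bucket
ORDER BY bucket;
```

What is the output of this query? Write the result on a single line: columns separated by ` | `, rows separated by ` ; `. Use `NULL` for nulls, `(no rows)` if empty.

long | 6 ; short | 2

Bucket rows by grade < 81 → 'short' else 'long'; count each bucket.
NULL < 81 is unknown, so NULL grade falls into ELSE → 'long'.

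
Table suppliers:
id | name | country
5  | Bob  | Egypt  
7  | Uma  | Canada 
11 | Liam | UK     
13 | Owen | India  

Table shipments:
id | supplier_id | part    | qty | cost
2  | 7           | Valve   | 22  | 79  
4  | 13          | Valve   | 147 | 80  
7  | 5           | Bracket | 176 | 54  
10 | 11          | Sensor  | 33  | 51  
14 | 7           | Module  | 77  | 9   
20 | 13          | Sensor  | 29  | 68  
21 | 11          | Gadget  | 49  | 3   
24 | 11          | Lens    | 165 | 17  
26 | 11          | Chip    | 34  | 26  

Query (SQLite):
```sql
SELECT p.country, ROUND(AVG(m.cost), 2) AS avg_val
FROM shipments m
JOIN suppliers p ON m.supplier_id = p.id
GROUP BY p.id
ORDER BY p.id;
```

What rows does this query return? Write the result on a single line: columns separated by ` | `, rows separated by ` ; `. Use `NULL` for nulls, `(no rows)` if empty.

Egypt | 54 ; Canada | 44 ; UK | 24.25 ; India | 74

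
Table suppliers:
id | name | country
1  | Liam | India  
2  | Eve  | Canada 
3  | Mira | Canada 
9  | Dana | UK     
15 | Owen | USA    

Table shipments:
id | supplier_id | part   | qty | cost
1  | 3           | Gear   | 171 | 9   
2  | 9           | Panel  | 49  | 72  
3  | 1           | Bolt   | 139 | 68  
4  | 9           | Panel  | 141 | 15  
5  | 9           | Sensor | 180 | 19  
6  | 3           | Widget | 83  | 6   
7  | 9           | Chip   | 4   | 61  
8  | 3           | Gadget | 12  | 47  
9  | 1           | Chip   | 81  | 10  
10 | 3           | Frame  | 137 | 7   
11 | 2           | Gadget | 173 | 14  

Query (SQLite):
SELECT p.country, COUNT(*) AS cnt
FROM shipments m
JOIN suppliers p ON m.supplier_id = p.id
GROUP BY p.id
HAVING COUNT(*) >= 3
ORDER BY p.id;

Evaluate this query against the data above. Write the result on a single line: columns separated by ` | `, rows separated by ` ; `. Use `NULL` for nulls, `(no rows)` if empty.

Join each shipments row to its suppliers via supplier_id.
Group joined rows by suppliers.id; compute COUNT(*) per group.
HAVING: keep groups with count ≥ 3.
  1: ids {3, 9} → COUNT(*)=2
  2: ids {11} → COUNT(*)=1
  3: ids {1, 6, 8, 10} → COUNT(*)=4
  9: ids {2, 4, 5, 7} → COUNT(*)=4

Canada | 4 ; UK | 4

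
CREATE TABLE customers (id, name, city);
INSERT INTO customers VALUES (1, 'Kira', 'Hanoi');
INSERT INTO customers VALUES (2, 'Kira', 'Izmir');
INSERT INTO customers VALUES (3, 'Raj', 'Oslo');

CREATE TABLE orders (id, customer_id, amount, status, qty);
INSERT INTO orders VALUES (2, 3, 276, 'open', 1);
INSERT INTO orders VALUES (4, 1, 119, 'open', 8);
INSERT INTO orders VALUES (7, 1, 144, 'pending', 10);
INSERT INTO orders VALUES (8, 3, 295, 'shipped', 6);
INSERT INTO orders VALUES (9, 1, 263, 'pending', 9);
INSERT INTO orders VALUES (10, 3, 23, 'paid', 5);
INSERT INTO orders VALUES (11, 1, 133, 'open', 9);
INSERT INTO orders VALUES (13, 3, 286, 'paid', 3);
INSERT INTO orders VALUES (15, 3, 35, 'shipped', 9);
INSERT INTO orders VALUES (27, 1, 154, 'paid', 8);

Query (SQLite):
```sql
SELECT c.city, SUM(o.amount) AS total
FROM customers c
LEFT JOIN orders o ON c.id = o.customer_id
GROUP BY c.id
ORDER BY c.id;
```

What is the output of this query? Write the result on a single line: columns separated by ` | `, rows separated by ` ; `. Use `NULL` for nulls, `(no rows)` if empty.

LEFT JOIN keeps every customers row; unmatched ones get NULL for orders columns.
Group by customers.id and compute SUM(o.amount). SUM over an all-NULL group is NULL.
  1: ids {4, 7, 9, 11, 27} → SUM(o.amount)=813
  2: ids {—} → SUM(o.amount)=NULL
  3: ids {2, 8, 10, 13, 15} → SUM(o.amount)=915

Hanoi | 813 ; Izmir | NULL ; Oslo | 915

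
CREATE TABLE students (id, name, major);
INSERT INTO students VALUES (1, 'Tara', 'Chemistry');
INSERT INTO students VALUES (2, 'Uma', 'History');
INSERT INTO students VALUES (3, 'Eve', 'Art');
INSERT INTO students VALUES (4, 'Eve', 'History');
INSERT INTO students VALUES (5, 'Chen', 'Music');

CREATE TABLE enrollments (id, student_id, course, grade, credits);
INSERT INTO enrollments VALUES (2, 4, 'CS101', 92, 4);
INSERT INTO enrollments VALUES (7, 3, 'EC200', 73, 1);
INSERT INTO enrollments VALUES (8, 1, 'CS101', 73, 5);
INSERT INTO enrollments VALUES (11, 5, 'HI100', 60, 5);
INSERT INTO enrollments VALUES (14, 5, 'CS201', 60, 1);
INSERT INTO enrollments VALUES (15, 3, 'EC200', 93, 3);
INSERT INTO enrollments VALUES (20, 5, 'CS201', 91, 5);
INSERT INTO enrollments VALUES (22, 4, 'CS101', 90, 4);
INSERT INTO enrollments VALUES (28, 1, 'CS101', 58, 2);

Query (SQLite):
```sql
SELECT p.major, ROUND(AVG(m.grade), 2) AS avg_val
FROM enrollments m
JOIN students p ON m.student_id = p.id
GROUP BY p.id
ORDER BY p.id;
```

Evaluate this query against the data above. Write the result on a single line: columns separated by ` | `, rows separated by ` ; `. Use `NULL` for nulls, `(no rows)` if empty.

Join each enrollments row to its students via student_id.
Group joined rows by students.id; compute ROUND(AVG(m.grade), 2) per group.
  1: ids {8, 28} → ROUND(AVG(m.grade), 2)=65.5
  3: ids {7, 15} → ROUND(AVG(m.grade), 2)=83
  4: ids {2, 22} → ROUND(AVG(m.grade), 2)=91
  5: ids {11, 14, 20} → ROUND(AVG(m.grade), 2)=70.33

Chemistry | 65.5 ; Art | 83 ; History | 91 ; Music | 70.33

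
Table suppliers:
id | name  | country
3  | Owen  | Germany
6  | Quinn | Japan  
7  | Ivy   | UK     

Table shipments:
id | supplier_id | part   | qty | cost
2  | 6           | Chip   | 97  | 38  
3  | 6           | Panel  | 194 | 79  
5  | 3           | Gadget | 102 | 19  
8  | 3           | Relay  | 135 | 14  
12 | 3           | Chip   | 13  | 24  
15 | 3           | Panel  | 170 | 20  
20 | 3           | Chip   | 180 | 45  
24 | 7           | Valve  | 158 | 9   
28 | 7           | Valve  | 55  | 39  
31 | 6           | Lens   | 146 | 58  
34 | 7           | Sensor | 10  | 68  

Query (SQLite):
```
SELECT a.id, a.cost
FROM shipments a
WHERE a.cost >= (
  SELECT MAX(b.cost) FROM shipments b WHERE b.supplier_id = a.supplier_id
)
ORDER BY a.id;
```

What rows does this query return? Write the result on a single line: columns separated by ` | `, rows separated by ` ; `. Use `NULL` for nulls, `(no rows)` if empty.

For each shipments row a, compute MAX(cost) over rows sharing a.supplier_id.
Keep row a if a.cost >= that per-group MAX.
  supplier_id=3: MAX(cost) = 45
  supplier_id=6: MAX(cost) = 79
  supplier_id=7: MAX(cost) = 68

3 | 79 ; 20 | 45 ; 34 | 68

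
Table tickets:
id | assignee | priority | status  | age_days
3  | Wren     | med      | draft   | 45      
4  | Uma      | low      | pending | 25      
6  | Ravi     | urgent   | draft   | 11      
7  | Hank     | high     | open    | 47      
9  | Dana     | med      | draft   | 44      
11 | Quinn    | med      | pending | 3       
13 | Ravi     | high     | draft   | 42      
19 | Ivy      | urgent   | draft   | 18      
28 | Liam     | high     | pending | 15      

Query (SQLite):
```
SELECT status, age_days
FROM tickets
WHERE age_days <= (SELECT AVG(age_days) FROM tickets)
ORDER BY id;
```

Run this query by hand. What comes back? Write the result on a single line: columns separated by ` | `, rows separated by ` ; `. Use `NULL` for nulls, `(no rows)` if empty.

Scalar subquery: AVG(age_days) over all tickets rows = 27.777778 (≈; comparison uses full precision).
Keep rows where age_days <= that value.

pending | 25 ; draft | 11 ; pending | 3 ; draft | 18 ; pending | 15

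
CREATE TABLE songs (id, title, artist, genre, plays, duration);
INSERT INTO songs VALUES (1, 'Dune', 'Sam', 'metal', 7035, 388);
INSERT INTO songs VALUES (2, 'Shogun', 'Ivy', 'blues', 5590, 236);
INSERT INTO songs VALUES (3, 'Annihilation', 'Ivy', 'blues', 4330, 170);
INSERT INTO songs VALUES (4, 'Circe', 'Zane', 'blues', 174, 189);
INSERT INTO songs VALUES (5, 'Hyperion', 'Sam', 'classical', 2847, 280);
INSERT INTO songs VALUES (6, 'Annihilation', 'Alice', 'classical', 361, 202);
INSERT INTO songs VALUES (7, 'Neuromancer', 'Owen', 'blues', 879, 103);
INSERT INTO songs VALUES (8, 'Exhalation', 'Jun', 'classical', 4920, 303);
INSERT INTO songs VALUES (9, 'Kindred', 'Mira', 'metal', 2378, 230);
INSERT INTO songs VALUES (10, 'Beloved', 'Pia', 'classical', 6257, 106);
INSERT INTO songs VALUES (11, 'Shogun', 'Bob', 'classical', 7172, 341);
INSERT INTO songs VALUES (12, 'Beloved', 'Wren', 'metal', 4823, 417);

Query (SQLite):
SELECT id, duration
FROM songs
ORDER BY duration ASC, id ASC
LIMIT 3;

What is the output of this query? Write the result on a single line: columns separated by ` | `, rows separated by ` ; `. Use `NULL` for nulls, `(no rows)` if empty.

7 | 103 ; 10 | 106 ; 3 | 170

Sort by duration asc, tiebreak id asc: (103, id=7), (106, id=10), (170, id=3), (189, id=4), (202, id=6), (230, id=9) …. Take first 3.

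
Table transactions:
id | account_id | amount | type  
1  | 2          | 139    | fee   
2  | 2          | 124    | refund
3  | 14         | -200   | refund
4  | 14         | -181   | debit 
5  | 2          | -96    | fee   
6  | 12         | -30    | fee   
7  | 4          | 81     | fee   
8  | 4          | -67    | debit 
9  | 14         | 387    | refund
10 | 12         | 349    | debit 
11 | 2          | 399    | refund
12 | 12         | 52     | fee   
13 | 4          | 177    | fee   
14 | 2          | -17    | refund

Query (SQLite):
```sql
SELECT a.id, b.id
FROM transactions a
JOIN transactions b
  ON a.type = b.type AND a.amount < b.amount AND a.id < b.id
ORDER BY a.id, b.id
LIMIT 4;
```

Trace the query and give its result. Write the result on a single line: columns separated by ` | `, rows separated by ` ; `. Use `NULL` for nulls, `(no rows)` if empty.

Pairs (a,b) with same type, a.amount < b.amount, a.id < b.id.
type groups: debit:{4,8,10} fee:{1,5,6,7,12,13} refund:{2,3,9,11,14}
Ordered by (a.id, b.id); first 4.

1 | 13 ; 2 | 9 ; 2 | 11 ; 3 | 9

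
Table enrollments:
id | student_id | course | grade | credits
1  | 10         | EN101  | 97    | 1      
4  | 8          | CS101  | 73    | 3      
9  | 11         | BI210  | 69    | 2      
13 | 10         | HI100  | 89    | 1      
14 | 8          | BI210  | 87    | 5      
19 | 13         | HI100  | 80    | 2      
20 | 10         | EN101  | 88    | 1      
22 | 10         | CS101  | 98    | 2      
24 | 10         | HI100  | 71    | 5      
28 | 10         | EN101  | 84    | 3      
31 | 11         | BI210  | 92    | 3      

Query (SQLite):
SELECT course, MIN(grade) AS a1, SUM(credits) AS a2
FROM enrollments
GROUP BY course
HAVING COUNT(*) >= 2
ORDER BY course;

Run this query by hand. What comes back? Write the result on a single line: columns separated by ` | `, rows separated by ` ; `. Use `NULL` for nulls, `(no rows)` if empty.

Group enrollments by course.
Per group compute: MIN(grade), SUM(credits).
HAVING: drop groups with fewer than 2 rows.
  BI210: ids {9, 14, 31} → MIN(grade)=69, SUM(credits)=10
  CS101: ids {4, 22} → MIN(grade)=73, SUM(credits)=5
  EN101: ids {1, 20, 28} → MIN(grade)=84, SUM(credits)=5
  HI100: ids {13, 19, 24} → MIN(grade)=71, SUM(credits)=8

BI210 | 69 | 10 ; CS101 | 73 | 5 ; EN101 | 84 | 5 ; HI100 | 71 | 8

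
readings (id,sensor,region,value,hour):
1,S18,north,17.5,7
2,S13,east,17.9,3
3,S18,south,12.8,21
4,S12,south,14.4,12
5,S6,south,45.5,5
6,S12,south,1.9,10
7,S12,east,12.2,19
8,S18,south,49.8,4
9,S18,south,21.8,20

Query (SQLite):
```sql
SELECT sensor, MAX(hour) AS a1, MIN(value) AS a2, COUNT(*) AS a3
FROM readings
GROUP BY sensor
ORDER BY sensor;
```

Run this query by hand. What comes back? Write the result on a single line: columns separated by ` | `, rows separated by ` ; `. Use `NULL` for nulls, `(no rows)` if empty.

S12 | 19 | 1.9 | 3 ; S13 | 3 | 17.9 | 1 ; S18 | 21 | 12.8 | 4 ; S6 | 5 | 45.5 | 1

Group readings by sensor.
Per group compute: MAX(hour), MIN(value), COUNT(*).
  S12: ids {4, 6, 7} → MAX(hour)=19, MIN(value)=1.9, COUNT(*)=3
  S13: ids {2} → MAX(hour)=3, MIN(value)=17.9, COUNT(*)=1
  S18: ids {1, 3, 8, 9} → MAX(hour)=21, MIN(value)=12.8, COUNT(*)=4
  S6: ids {5} → MAX(hour)=5, MIN(value)=45.5, COUNT(*)=1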